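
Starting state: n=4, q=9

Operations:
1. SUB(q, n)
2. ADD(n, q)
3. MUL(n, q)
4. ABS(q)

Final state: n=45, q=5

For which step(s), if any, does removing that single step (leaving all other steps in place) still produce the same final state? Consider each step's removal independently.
Step(s) 4

Testing removal of each single step:
Without step 1: final = n=117, q=9 (different)
Without step 2: final = n=20, q=5 (different)
Without step 3: final = n=9, q=5 (different)
Without step 4: final = n=45, q=5 (same)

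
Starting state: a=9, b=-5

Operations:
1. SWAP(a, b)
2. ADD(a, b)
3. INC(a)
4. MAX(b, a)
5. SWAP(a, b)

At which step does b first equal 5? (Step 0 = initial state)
Step 5

Tracing b:
Initial: b = -5
After step 1: b = 9
After step 2: b = 9
After step 3: b = 9
After step 4: b = 9
After step 5: b = 5 ← first occurrence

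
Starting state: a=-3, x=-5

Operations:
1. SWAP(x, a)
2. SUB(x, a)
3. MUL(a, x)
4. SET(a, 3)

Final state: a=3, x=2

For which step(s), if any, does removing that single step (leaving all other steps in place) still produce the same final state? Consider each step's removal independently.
Step(s) 3

Testing removal of each single step:
Without step 1: final = a=3, x=-2 (different)
Without step 2: final = a=3, x=-3 (different)
Without step 3: final = a=3, x=2 (same)
Without step 4: final = a=-10, x=2 (different)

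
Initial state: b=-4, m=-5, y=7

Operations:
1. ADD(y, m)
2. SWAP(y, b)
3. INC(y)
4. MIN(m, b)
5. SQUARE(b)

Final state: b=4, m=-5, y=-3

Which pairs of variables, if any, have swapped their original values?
None

Comparing initial and final values:
y: 7 → -3
m: -5 → -5
b: -4 → 4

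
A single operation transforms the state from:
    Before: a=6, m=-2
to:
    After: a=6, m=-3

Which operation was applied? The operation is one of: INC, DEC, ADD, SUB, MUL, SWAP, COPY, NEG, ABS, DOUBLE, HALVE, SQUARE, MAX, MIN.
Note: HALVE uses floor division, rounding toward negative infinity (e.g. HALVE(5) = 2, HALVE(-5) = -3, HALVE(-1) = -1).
DEC(m)

Analyzing the change:
Before: a=6, m=-2
After: a=6, m=-3
Variable m changed from -2 to -3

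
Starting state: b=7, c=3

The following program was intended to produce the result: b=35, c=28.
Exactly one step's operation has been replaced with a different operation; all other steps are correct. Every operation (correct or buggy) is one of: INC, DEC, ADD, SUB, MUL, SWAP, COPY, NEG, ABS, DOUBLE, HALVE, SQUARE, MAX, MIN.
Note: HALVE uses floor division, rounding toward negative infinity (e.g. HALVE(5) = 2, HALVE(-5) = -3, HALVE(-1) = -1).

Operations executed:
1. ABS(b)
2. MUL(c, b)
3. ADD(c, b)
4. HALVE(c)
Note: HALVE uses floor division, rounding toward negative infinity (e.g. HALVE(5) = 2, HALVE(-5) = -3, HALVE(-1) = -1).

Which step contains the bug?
Step 4

Trace with buggy code:
Initial: b=7, c=3
After step 1: b=7, c=3
After step 2: b=7, c=21
After step 3: b=7, c=28
After step 4: b=7, c=14
Actual final b=7, c=14 ≠ expected b=35, c=28.
Step 4 is the only position where a single-operation replacement can produce the expected result.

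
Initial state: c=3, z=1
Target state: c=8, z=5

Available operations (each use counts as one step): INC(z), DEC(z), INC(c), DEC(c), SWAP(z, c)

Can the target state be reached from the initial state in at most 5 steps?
No

The target state cannot be reached within 5 steps.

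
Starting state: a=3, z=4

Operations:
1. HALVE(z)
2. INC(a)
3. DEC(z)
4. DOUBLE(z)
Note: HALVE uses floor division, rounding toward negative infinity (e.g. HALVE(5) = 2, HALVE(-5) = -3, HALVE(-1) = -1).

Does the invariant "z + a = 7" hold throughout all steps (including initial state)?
No, violated after step 1

The invariant is violated after step 1.

State at each step:
Initial: a=3, z=4
After step 1: a=3, z=2
After step 2: a=4, z=2
After step 3: a=4, z=1
After step 4: a=4, z=2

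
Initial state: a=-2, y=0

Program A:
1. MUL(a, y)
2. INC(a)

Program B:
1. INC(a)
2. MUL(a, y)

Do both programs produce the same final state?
No

Program A final state: a=1, y=0
Program B final state: a=0, y=0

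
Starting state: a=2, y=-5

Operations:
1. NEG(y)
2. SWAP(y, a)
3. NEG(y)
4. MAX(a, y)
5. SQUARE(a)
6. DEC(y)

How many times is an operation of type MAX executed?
1

Counting MAX operations:
Step 4: MAX(a, y) ← MAX
Total: 1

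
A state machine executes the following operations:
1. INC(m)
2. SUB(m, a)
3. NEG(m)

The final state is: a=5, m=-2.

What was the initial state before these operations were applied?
a=5, m=6

Working backwards:
Final state: a=5, m=-2
Before step 3 (NEG(m)): a=5, m=2
Before step 2 (SUB(m, a)): a=5, m=7
Before step 1 (INC(m)): a=5, m=6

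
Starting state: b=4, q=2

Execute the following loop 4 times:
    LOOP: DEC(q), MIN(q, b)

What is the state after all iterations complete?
b=4, q=-2

Iteration trace:
Start: b=4, q=2
After iteration 1: b=4, q=1
After iteration 2: b=4, q=0
After iteration 3: b=4, q=-1
After iteration 4: b=4, q=-2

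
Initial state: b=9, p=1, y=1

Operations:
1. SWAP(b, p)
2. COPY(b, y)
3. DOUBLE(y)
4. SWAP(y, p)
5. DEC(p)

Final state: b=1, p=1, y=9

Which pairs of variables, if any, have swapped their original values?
(y, b)

Comparing initial and final values:
y: 1 → 9
p: 1 → 1
b: 9 → 1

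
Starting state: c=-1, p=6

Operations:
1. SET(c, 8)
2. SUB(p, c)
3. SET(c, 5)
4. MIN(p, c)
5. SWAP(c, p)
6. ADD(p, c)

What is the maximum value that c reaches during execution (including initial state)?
8

Values of c at each step:
Initial: c = -1
After step 1: c = 8 ← maximum
After step 2: c = 8
After step 3: c = 5
After step 4: c = 5
After step 5: c = -2
After step 6: c = -2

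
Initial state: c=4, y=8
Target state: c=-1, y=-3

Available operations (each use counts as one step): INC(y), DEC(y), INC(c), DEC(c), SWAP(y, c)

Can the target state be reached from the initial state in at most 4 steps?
No

The target state cannot be reached within 4 steps.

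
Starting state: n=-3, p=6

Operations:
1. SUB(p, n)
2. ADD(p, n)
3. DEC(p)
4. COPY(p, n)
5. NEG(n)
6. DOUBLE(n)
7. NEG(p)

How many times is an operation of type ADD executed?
1

Counting ADD operations:
Step 2: ADD(p, n) ← ADD
Total: 1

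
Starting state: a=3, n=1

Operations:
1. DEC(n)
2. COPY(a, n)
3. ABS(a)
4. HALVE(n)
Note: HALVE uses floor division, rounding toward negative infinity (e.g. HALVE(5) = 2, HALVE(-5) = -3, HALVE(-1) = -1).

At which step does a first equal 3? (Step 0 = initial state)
Step 0

Tracing a:
Initial: a = 3 ← first occurrence
After step 1: a = 3
After step 2: a = 0
After step 3: a = 0
After step 4: a = 0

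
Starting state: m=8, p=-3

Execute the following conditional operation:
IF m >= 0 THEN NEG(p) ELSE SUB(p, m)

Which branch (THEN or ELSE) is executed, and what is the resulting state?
Branch: THEN, Final state: m=8, p=3

Evaluating condition: m >= 0
m = 8
Condition is True, so THEN branch executes
After NEG(p): m=8, p=3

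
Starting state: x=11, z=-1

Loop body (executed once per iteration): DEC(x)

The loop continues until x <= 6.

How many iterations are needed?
5

Tracing iterations:
Initial: x=11, z=-1
After iteration 1: x=10, z=-1
After iteration 2: x=9, z=-1
After iteration 3: x=8, z=-1
After iteration 4: x=7, z=-1
After iteration 5: x=6, z=-1
x <= 6 now holds, so the loop exits after 5 iterations.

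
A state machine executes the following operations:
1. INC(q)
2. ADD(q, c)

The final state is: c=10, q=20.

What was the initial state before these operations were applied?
c=10, q=9

Working backwards:
Final state: c=10, q=20
Before step 2 (ADD(q, c)): c=10, q=10
Before step 1 (INC(q)): c=10, q=9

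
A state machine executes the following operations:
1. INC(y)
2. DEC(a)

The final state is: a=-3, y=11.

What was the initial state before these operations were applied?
a=-2, y=10

Working backwards:
Final state: a=-3, y=11
Before step 2 (DEC(a)): a=-2, y=11
Before step 1 (INC(y)): a=-2, y=10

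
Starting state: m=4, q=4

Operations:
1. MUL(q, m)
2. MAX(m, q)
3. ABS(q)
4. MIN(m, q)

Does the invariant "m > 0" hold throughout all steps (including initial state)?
Yes

The invariant holds at every step.

State at each step:
Initial: m=4, q=4
After step 1: m=4, q=16
After step 2: m=16, q=16
After step 3: m=16, q=16
After step 4: m=16, q=16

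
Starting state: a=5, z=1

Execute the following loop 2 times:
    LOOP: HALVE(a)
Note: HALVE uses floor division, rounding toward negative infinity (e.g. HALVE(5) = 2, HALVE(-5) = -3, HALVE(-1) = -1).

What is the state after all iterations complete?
a=1, z=1

Iteration trace:
Start: a=5, z=1
After iteration 1: a=2, z=1
After iteration 2: a=1, z=1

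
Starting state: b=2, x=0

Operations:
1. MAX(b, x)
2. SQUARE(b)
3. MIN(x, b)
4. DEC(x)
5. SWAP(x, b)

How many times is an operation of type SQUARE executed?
1

Counting SQUARE operations:
Step 2: SQUARE(b) ← SQUARE
Total: 1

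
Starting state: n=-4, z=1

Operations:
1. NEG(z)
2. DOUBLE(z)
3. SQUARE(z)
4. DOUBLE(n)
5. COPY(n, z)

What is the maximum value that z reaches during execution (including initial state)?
4

Values of z at each step:
Initial: z = 1
After step 1: z = -1
After step 2: z = -2
After step 3: z = 4 ← maximum
After step 4: z = 4
After step 5: z = 4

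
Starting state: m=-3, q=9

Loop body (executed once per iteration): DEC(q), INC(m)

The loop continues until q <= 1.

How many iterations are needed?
8

Tracing iterations:
Initial: m=-3, q=9
After iteration 1: m=-2, q=8
After iteration 2: m=-1, q=7
After iteration 3: m=0, q=6
After iteration 4: m=1, q=5
After iteration 5: m=2, q=4
After iteration 6: m=3, q=3
After iteration 7: m=4, q=2
After iteration 8: m=5, q=1
q <= 1 now holds, so the loop exits after 8 iterations.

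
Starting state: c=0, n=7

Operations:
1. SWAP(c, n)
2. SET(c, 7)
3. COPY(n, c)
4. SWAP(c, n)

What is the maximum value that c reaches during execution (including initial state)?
7

Values of c at each step:
Initial: c = 0
After step 1: c = 7 ← maximum
After step 2: c = 7
After step 3: c = 7
After step 4: c = 7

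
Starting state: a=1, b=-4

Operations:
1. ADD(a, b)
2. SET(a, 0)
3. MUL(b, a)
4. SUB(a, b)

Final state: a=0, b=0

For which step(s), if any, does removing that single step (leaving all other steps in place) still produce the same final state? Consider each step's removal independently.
Step(s) 1, 4

Testing removal of each single step:
Without step 1: final = a=0, b=0 (same)
Without step 2: final = a=-15, b=12 (different)
Without step 3: final = a=4, b=-4 (different)
Without step 4: final = a=0, b=0 (same)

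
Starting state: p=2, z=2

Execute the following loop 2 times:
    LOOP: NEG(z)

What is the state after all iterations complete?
p=2, z=2

Iteration trace:
Start: p=2, z=2
After iteration 1: p=2, z=-2
After iteration 2: p=2, z=2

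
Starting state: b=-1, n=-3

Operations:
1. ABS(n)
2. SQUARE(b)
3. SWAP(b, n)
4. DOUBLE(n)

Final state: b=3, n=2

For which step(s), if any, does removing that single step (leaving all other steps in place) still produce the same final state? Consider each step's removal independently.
None - removing any single step changes the final result

Testing removal of each single step:
Without step 1: final = b=-3, n=2 (different)
Without step 2: final = b=3, n=-2 (different)
Without step 3: final = b=1, n=6 (different)
Without step 4: final = b=3, n=1 (different)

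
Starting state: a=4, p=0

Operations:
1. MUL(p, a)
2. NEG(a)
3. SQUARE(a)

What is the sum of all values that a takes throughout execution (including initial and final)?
20

Values of a at each step:
Initial: a = 4
After step 1: a = 4
After step 2: a = -4
After step 3: a = 16
Sum = 4 + 4 + -4 + 16 = 20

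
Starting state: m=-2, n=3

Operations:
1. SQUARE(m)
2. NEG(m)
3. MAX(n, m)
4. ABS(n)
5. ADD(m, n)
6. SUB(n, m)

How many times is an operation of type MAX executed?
1

Counting MAX operations:
Step 3: MAX(n, m) ← MAX
Total: 1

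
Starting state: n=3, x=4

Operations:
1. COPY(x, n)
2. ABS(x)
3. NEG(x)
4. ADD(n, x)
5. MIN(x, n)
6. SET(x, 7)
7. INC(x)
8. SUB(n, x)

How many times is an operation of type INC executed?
1

Counting INC operations:
Step 7: INC(x) ← INC
Total: 1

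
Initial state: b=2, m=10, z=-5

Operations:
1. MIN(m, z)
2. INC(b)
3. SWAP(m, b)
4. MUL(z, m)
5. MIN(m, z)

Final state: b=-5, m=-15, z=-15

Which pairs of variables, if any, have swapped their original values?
None

Comparing initial and final values:
m: 10 → -15
z: -5 → -15
b: 2 → -5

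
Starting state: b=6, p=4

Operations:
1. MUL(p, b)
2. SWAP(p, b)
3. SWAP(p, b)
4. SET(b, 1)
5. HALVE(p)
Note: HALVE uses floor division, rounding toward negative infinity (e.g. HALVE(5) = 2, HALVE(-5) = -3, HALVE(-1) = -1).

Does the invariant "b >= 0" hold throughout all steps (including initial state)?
Yes

The invariant holds at every step.

State at each step:
Initial: b=6, p=4
After step 1: b=6, p=24
After step 2: b=24, p=6
After step 3: b=6, p=24
After step 4: b=1, p=24
After step 5: b=1, p=12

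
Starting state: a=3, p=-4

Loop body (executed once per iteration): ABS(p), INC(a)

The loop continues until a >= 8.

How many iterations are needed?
5

Tracing iterations:
Initial: a=3, p=-4
After iteration 1: a=4, p=4
After iteration 2: a=5, p=4
After iteration 3: a=6, p=4
After iteration 4: a=7, p=4
After iteration 5: a=8, p=4
a >= 8 now holds, so the loop exits after 5 iterations.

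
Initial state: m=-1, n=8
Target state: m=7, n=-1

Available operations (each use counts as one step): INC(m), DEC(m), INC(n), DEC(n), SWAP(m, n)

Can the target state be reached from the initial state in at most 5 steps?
Yes

Path (2 steps): DEC(n) → SWAP(m, n)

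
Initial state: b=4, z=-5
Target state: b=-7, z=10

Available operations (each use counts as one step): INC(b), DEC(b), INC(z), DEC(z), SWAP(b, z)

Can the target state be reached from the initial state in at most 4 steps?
No

The target state cannot be reached within 4 steps.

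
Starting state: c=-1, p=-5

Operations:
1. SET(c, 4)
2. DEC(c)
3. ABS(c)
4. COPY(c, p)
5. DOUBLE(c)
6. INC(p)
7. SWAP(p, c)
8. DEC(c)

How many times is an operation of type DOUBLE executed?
1

Counting DOUBLE operations:
Step 5: DOUBLE(c) ← DOUBLE
Total: 1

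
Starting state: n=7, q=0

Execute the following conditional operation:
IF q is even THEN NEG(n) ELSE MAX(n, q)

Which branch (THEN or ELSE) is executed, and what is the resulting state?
Branch: THEN, Final state: n=-7, q=0

Evaluating condition: q is even
Condition is True, so THEN branch executes
After NEG(n): n=-7, q=0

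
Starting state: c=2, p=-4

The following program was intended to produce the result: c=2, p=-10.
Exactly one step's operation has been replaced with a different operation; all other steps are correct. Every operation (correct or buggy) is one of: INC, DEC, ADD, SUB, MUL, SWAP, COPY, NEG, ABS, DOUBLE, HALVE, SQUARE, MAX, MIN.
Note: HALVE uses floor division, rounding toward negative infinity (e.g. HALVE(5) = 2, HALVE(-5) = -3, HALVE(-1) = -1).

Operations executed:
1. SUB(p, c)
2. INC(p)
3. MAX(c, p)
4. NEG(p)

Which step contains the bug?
Step 4

Trace with buggy code:
Initial: c=2, p=-4
After step 1: c=2, p=-6
After step 2: c=2, p=-5
After step 3: c=2, p=-5
After step 4: c=2, p=5
Actual final c=2, p=5 ≠ expected c=2, p=-10.
Step 4 is the only position where a single-operation replacement can produce the expected result.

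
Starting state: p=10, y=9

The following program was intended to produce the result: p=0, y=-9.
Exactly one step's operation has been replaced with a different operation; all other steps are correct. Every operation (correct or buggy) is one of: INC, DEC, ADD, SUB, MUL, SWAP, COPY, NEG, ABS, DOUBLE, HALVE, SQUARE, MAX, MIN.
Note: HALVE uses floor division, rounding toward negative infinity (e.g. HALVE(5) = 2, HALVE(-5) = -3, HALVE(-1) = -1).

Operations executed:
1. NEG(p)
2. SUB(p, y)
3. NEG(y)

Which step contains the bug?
Step 1

Trace with buggy code:
Initial: p=10, y=9
After step 1: p=-10, y=9
After step 2: p=-19, y=9
After step 3: p=-19, y=-9
Actual final p=-19, y=-9 ≠ expected p=0, y=-9.
Step 1 is the only position where a single-operation replacement can produce the expected result.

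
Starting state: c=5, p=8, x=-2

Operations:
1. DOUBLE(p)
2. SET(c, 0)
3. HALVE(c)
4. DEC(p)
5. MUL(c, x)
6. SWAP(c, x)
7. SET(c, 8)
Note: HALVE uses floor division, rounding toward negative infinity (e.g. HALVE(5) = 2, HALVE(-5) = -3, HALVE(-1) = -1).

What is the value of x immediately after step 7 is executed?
x = 0

Tracing x through execution:
Initial: x = -2
After step 1 (DOUBLE(p)): x = -2
After step 2 (SET(c, 0)): x = -2
After step 3 (HALVE(c)): x = -2
After step 4 (DEC(p)): x = -2
After step 5 (MUL(c, x)): x = -2
After step 6 (SWAP(c, x)): x = 0
After step 7 (SET(c, 8)): x = 0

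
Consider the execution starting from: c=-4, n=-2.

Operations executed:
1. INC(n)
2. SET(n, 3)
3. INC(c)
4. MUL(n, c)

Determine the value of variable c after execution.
c = -3

Tracing execution:
Step 1: INC(n) → c = -4
Step 2: SET(n, 3) → c = -4
Step 3: INC(c) → c = -3
Step 4: MUL(n, c) → c = -3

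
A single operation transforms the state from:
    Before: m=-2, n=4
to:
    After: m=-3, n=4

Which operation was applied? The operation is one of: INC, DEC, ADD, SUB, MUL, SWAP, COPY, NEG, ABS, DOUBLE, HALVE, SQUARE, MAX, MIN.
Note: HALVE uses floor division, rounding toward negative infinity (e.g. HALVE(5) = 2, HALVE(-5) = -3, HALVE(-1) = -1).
DEC(m)

Analyzing the change:
Before: m=-2, n=4
After: m=-3, n=4
Variable m changed from -2 to -3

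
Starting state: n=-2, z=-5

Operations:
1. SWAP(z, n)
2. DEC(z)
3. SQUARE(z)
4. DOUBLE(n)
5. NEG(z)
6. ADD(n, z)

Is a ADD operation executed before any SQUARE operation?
No

First ADD: step 6
First SQUARE: step 3
Since 6 > 3, SQUARE comes first.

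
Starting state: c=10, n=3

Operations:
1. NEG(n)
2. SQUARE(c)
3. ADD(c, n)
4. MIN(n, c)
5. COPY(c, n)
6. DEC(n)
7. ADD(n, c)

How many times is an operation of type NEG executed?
1

Counting NEG operations:
Step 1: NEG(n) ← NEG
Total: 1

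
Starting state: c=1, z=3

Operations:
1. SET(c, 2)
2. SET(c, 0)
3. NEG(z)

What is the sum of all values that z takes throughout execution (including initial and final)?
6

Values of z at each step:
Initial: z = 3
After step 1: z = 3
After step 2: z = 3
After step 3: z = -3
Sum = 3 + 3 + 3 + -3 = 6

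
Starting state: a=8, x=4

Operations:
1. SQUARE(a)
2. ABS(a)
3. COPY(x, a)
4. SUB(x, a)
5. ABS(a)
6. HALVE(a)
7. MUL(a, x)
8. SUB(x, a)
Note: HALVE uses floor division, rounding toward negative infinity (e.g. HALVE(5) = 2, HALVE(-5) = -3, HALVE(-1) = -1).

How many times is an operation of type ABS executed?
2

Counting ABS operations:
Step 2: ABS(a) ← ABS
Step 5: ABS(a) ← ABS
Total: 2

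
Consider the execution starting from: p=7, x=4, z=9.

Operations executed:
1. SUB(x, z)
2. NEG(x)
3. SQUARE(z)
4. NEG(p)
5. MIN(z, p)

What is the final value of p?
p = -7

Tracing execution:
Step 1: SUB(x, z) → p = 7
Step 2: NEG(x) → p = 7
Step 3: SQUARE(z) → p = 7
Step 4: NEG(p) → p = -7
Step 5: MIN(z, p) → p = -7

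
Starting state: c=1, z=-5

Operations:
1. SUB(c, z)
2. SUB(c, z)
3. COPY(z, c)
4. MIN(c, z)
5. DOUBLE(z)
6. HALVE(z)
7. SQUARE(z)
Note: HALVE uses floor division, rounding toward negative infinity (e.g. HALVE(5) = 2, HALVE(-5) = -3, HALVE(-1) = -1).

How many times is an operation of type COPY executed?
1

Counting COPY operations:
Step 3: COPY(z, c) ← COPY
Total: 1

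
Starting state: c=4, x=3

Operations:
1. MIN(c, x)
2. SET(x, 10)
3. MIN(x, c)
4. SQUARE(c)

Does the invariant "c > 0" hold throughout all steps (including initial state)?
Yes

The invariant holds at every step.

State at each step:
Initial: c=4, x=3
After step 1: c=3, x=3
After step 2: c=3, x=10
After step 3: c=3, x=3
After step 4: c=9, x=3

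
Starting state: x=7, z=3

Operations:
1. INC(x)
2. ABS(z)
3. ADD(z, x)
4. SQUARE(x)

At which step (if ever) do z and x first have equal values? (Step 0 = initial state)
Never

z and x never become equal during execution.

Comparing values at each step:
Initial: z=3, x=7
After step 1: z=3, x=8
After step 2: z=3, x=8
After step 3: z=11, x=8
After step 4: z=11, x=64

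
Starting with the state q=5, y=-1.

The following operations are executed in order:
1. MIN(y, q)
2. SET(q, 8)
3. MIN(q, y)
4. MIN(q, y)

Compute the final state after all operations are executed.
{q: -1, y: -1}

Step-by-step execution:
Initial: q=5, y=-1
After step 1 (MIN(y, q)): q=5, y=-1
After step 2 (SET(q, 8)): q=8, y=-1
After step 3 (MIN(q, y)): q=-1, y=-1
After step 4 (MIN(q, y)): q=-1, y=-1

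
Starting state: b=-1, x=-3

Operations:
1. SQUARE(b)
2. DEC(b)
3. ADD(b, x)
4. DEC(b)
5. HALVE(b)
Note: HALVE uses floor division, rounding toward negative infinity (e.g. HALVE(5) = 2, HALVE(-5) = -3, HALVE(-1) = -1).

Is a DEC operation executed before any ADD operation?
Yes

First DEC: step 2
First ADD: step 3
Since 2 < 3, DEC comes first.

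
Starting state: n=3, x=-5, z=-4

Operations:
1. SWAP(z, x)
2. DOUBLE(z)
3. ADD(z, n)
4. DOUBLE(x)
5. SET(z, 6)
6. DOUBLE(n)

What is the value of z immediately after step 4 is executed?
z = -7

Tracing z through execution:
Initial: z = -4
After step 1 (SWAP(z, x)): z = -5
After step 2 (DOUBLE(z)): z = -10
After step 3 (ADD(z, n)): z = -7
After step 4 (DOUBLE(x)): z = -7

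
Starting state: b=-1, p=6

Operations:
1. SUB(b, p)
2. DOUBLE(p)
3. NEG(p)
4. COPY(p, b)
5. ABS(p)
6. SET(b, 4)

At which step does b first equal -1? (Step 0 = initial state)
Step 0

Tracing b:
Initial: b = -1 ← first occurrence
After step 1: b = -7
After step 2: b = -7
After step 3: b = -7
After step 4: b = -7
After step 5: b = -7
After step 6: b = 4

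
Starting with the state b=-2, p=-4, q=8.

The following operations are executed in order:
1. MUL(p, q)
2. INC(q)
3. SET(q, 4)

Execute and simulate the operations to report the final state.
{b: -2, p: -32, q: 4}

Step-by-step execution:
Initial: b=-2, p=-4, q=8
After step 1 (MUL(p, q)): b=-2, p=-32, q=8
After step 2 (INC(q)): b=-2, p=-32, q=9
After step 3 (SET(q, 4)): b=-2, p=-32, q=4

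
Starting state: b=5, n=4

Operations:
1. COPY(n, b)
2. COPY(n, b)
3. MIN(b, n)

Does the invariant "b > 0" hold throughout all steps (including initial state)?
Yes

The invariant holds at every step.

State at each step:
Initial: b=5, n=4
After step 1: b=5, n=5
After step 2: b=5, n=5
After step 3: b=5, n=5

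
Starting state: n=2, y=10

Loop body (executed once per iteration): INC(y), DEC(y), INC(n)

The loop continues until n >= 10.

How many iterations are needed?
8

Tracing iterations:
Initial: n=2, y=10
After iteration 1: n=3, y=10
After iteration 2: n=4, y=10
After iteration 3: n=5, y=10
After iteration 4: n=6, y=10
After iteration 5: n=7, y=10
After iteration 6: n=8, y=10
After iteration 7: n=9, y=10
After iteration 8: n=10, y=10
n >= 10 now holds, so the loop exits after 8 iterations.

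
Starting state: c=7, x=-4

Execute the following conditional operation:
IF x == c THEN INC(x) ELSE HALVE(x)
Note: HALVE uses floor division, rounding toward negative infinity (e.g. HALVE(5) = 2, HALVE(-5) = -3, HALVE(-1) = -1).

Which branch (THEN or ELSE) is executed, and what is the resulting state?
Branch: ELSE, Final state: c=7, x=-2

Evaluating condition: x == c
x = -4, c = 7
Condition is False, so ELSE branch executes
After HALVE(x): c=7, x=-2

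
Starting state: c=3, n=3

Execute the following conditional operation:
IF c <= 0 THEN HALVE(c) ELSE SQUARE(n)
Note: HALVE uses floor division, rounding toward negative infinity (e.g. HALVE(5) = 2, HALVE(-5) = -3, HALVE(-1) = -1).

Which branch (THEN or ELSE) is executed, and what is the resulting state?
Branch: ELSE, Final state: c=3, n=9

Evaluating condition: c <= 0
c = 3
Condition is False, so ELSE branch executes
After SQUARE(n): c=3, n=9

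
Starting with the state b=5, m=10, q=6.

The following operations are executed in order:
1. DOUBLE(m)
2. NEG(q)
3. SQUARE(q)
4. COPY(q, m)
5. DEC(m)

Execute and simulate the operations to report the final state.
{b: 5, m: 19, q: 20}

Step-by-step execution:
Initial: b=5, m=10, q=6
After step 1 (DOUBLE(m)): b=5, m=20, q=6
After step 2 (NEG(q)): b=5, m=20, q=-6
After step 3 (SQUARE(q)): b=5, m=20, q=36
After step 4 (COPY(q, m)): b=5, m=20, q=20
After step 5 (DEC(m)): b=5, m=19, q=20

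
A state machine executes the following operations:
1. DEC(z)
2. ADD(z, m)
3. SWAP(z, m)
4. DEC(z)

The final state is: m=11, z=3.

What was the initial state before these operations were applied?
m=4, z=8

Working backwards:
Final state: m=11, z=3
Before step 4 (DEC(z)): m=11, z=4
Before step 3 (SWAP(z, m)): m=4, z=11
Before step 2 (ADD(z, m)): m=4, z=7
Before step 1 (DEC(z)): m=4, z=8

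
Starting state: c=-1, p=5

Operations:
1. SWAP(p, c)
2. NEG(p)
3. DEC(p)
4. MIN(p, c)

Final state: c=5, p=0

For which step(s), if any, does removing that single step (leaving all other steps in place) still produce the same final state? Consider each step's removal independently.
Step(s) 4

Testing removal of each single step:
Without step 1: final = c=-1, p=-6 (different)
Without step 2: final = c=5, p=-2 (different)
Without step 3: final = c=5, p=1 (different)
Without step 4: final = c=5, p=0 (same)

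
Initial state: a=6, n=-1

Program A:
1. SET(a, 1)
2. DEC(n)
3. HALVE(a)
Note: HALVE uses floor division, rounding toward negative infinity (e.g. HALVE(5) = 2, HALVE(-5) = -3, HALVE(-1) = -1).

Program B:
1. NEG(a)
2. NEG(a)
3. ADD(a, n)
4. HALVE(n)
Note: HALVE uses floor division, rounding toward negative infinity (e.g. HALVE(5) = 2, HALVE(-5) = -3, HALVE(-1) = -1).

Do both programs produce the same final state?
No

Program A final state: a=0, n=-2
Program B final state: a=5, n=-1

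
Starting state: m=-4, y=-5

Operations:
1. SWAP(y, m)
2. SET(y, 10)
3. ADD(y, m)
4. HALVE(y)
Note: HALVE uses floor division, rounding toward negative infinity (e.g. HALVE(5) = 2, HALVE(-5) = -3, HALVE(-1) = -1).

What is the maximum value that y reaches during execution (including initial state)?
10

Values of y at each step:
Initial: y = -5
After step 1: y = -4
After step 2: y = 10 ← maximum
After step 3: y = 5
After step 4: y = 2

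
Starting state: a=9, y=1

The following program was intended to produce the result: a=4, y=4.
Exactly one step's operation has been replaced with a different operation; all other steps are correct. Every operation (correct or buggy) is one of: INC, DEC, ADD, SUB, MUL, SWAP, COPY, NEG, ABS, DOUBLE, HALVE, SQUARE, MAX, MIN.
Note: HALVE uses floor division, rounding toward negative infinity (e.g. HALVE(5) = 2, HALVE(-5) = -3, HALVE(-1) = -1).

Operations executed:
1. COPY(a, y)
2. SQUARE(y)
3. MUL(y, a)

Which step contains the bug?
Step 1

Trace with buggy code:
Initial: a=9, y=1
After step 1: a=1, y=1
After step 2: a=1, y=1
After step 3: a=1, y=1
Actual final a=1, y=1 ≠ expected a=4, y=4.
Step 1 is the only position where a single-operation replacement can produce the expected result.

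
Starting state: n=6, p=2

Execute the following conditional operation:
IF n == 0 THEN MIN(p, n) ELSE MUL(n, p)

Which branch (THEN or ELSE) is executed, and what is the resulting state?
Branch: ELSE, Final state: n=12, p=2

Evaluating condition: n == 0
n = 6
Condition is False, so ELSE branch executes
After MUL(n, p): n=12, p=2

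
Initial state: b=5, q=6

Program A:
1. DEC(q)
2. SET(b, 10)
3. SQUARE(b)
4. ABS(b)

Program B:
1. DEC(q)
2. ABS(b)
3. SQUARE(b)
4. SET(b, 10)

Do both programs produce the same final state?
No

Program A final state: b=100, q=5
Program B final state: b=10, q=5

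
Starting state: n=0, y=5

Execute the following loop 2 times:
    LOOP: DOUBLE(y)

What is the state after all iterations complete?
n=0, y=20

Iteration trace:
Start: n=0, y=5
After iteration 1: n=0, y=10
After iteration 2: n=0, y=20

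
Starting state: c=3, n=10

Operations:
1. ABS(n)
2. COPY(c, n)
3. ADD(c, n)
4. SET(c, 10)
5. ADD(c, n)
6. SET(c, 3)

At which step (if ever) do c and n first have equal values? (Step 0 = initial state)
Step 2

c and n first become equal after step 2.

Comparing values at each step:
Initial: c=3, n=10
After step 1: c=3, n=10
After step 2: c=10, n=10 ← equal!
After step 3: c=20, n=10
After step 4: c=10, n=10 ← equal!
After step 5: c=20, n=10
After step 6: c=3, n=10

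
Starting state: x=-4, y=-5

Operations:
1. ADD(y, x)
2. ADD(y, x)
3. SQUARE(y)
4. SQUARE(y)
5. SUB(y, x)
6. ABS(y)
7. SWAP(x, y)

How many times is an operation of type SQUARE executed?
2

Counting SQUARE operations:
Step 3: SQUARE(y) ← SQUARE
Step 4: SQUARE(y) ← SQUARE
Total: 2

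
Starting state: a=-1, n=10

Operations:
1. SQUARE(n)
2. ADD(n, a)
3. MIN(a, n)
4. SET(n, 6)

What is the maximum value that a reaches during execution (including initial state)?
-1

Values of a at each step:
Initial: a = -1 ← maximum
After step 1: a = -1
After step 2: a = -1
After step 3: a = -1
After step 4: a = -1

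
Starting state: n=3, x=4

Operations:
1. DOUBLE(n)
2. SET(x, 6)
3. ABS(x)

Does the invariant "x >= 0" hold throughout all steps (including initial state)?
Yes

The invariant holds at every step.

State at each step:
Initial: n=3, x=4
After step 1: n=6, x=4
After step 2: n=6, x=6
After step 3: n=6, x=6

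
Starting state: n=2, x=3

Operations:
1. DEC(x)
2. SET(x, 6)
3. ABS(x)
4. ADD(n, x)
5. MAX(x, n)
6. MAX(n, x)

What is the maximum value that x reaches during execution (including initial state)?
8

Values of x at each step:
Initial: x = 3
After step 1: x = 2
After step 2: x = 6
After step 3: x = 6
After step 4: x = 6
After step 5: x = 8 ← maximum
After step 6: x = 8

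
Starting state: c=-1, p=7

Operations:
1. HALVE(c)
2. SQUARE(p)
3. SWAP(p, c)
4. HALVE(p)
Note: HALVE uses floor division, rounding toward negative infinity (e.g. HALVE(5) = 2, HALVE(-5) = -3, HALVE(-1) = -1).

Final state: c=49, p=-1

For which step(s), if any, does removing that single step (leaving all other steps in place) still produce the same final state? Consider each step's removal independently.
Step(s) 1, 4

Testing removal of each single step:
Without step 1: final = c=49, p=-1 (same)
Without step 2: final = c=7, p=-1 (different)
Without step 3: final = c=-1, p=24 (different)
Without step 4: final = c=49, p=-1 (same)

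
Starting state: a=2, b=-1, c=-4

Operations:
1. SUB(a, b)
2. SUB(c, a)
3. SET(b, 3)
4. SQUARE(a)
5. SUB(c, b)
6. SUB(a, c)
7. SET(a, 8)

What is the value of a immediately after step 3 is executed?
a = 3

Tracing a through execution:
Initial: a = 2
After step 1 (SUB(a, b)): a = 3
After step 2 (SUB(c, a)): a = 3
After step 3 (SET(b, 3)): a = 3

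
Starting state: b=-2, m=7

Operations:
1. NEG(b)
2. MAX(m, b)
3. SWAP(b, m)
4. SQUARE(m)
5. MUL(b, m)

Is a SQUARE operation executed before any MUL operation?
Yes

First SQUARE: step 4
First MUL: step 5
Since 4 < 5, SQUARE comes first.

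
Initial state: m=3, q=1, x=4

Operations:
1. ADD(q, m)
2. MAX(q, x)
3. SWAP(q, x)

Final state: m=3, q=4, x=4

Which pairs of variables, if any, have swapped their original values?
None

Comparing initial and final values:
m: 3 → 3
q: 1 → 4
x: 4 → 4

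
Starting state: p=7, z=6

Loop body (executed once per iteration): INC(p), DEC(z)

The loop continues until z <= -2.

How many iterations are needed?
8

Tracing iterations:
Initial: p=7, z=6
After iteration 1: p=8, z=5
After iteration 2: p=9, z=4
After iteration 3: p=10, z=3
After iteration 4: p=11, z=2
After iteration 5: p=12, z=1
After iteration 6: p=13, z=0
After iteration 7: p=14, z=-1
After iteration 8: p=15, z=-2
z <= -2 now holds, so the loop exits after 8 iterations.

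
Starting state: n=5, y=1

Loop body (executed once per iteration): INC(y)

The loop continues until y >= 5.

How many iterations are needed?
4

Tracing iterations:
Initial: n=5, y=1
After iteration 1: n=5, y=2
After iteration 2: n=5, y=3
After iteration 3: n=5, y=4
After iteration 4: n=5, y=5
y >= 5 now holds, so the loop exits after 4 iterations.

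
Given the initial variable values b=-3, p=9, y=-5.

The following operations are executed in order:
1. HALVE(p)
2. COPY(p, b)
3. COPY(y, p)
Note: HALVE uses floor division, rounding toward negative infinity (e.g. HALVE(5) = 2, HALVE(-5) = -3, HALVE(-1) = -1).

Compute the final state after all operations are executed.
{b: -3, p: -3, y: -3}

Step-by-step execution:
Initial: b=-3, p=9, y=-5
After step 1 (HALVE(p)): b=-3, p=4, y=-5
After step 2 (COPY(p, b)): b=-3, p=-3, y=-5
After step 3 (COPY(y, p)): b=-3, p=-3, y=-3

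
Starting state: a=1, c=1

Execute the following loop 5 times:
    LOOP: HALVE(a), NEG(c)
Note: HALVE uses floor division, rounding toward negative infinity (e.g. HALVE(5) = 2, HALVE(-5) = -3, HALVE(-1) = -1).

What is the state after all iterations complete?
a=0, c=-1

Iteration trace:
Start: a=1, c=1
After iteration 1: a=0, c=-1
After iteration 2: a=0, c=1
After iteration 3: a=0, c=-1
After iteration 4: a=0, c=1
After iteration 5: a=0, c=-1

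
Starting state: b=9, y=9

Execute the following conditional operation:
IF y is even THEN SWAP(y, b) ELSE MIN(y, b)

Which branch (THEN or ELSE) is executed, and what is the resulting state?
Branch: ELSE, Final state: b=9, y=9

Evaluating condition: y is even
Condition is False, so ELSE branch executes
After MIN(y, b): b=9, y=9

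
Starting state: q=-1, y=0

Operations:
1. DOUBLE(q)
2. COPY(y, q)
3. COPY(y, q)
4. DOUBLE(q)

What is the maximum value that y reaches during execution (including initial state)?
0

Values of y at each step:
Initial: y = 0 ← maximum
After step 1: y = 0
After step 2: y = -2
After step 3: y = -2
After step 4: y = -2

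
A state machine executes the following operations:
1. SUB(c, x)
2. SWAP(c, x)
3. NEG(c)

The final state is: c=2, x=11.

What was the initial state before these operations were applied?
c=9, x=-2

Working backwards:
Final state: c=2, x=11
Before step 3 (NEG(c)): c=-2, x=11
Before step 2 (SWAP(c, x)): c=11, x=-2
Before step 1 (SUB(c, x)): c=9, x=-2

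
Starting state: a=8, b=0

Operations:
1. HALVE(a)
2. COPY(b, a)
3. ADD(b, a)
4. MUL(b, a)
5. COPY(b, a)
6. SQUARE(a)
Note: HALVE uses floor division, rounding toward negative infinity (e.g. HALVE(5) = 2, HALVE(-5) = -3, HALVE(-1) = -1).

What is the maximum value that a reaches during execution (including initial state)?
16

Values of a at each step:
Initial: a = 8
After step 1: a = 4
After step 2: a = 4
After step 3: a = 4
After step 4: a = 4
After step 5: a = 4
After step 6: a = 16 ← maximum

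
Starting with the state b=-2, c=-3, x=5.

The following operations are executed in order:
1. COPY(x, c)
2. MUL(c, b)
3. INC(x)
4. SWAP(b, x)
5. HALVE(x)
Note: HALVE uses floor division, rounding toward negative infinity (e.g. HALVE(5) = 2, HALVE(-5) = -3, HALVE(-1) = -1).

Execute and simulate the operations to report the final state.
{b: -2, c: 6, x: -1}

Step-by-step execution:
Initial: b=-2, c=-3, x=5
After step 1 (COPY(x, c)): b=-2, c=-3, x=-3
After step 2 (MUL(c, b)): b=-2, c=6, x=-3
After step 3 (INC(x)): b=-2, c=6, x=-2
After step 4 (SWAP(b, x)): b=-2, c=6, x=-2
After step 5 (HALVE(x)): b=-2, c=6, x=-1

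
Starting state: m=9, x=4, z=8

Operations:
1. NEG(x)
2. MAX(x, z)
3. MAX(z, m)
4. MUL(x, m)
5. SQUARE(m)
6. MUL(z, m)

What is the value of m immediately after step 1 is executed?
m = 9

Tracing m through execution:
Initial: m = 9
After step 1 (NEG(x)): m = 9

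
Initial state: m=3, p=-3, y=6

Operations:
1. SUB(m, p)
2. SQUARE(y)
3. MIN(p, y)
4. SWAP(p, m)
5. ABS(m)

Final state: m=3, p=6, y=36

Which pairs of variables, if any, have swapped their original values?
None

Comparing initial and final values:
m: 3 → 3
p: -3 → 6
y: 6 → 36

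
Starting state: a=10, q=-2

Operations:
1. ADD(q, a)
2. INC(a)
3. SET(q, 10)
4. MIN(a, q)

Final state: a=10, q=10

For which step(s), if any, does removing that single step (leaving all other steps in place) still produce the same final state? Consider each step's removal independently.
Step(s) 1, 2

Testing removal of each single step:
Without step 1: final = a=10, q=10 (same)
Without step 2: final = a=10, q=10 (same)
Without step 3: final = a=8, q=8 (different)
Without step 4: final = a=11, q=10 (different)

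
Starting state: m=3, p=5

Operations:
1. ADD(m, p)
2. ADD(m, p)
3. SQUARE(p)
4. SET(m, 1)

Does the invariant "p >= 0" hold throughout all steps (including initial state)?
Yes

The invariant holds at every step.

State at each step:
Initial: m=3, p=5
After step 1: m=8, p=5
After step 2: m=13, p=5
After step 3: m=13, p=25
After step 4: m=1, p=25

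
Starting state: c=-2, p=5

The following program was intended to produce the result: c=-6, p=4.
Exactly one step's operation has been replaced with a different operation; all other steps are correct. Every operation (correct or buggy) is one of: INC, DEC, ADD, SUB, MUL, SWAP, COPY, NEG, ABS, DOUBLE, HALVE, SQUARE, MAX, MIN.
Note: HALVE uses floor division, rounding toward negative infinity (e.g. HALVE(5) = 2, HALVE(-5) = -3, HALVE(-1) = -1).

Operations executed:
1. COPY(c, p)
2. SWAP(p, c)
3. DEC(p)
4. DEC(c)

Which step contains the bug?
Step 2

Trace with buggy code:
Initial: c=-2, p=5
After step 1: c=5, p=5
After step 2: c=5, p=5
After step 3: c=5, p=4
After step 4: c=4, p=4
Actual final c=4, p=4 ≠ expected c=-6, p=4.
Step 2 is the only position where a single-operation replacement can produce the expected result.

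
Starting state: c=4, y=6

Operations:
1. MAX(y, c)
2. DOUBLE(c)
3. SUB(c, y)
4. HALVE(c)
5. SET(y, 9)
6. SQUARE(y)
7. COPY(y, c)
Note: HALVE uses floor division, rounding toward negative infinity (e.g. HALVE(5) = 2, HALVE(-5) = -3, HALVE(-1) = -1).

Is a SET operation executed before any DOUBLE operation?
No

First SET: step 5
First DOUBLE: step 2
Since 5 > 2, DOUBLE comes first.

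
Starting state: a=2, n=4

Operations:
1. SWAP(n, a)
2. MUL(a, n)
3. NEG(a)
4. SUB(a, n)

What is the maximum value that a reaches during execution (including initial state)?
8

Values of a at each step:
Initial: a = 2
After step 1: a = 4
After step 2: a = 8 ← maximum
After step 3: a = -8
After step 4: a = -10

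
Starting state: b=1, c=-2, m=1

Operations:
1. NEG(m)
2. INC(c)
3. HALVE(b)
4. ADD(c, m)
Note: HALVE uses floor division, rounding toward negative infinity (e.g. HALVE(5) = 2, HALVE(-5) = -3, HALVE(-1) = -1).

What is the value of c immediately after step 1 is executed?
c = -2

Tracing c through execution:
Initial: c = -2
After step 1 (NEG(m)): c = -2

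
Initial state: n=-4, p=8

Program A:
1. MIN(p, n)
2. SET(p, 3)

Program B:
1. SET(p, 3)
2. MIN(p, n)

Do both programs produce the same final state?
No

Program A final state: n=-4, p=3
Program B final state: n=-4, p=-4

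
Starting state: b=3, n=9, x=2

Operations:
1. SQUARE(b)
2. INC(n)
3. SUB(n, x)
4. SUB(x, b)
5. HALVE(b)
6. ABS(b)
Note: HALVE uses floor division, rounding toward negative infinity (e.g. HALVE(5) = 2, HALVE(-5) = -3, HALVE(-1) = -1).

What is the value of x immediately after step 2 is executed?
x = 2

Tracing x through execution:
Initial: x = 2
After step 1 (SQUARE(b)): x = 2
After step 2 (INC(n)): x = 2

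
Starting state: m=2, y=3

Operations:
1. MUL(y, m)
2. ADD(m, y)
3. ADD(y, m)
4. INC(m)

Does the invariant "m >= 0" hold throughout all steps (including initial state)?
Yes

The invariant holds at every step.

State at each step:
Initial: m=2, y=3
After step 1: m=2, y=6
After step 2: m=8, y=6
After step 3: m=8, y=14
After step 4: m=9, y=14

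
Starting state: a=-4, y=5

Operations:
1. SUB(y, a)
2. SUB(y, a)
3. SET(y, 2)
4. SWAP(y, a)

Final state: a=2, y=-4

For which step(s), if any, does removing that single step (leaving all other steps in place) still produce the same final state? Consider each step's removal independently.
Step(s) 1, 2

Testing removal of each single step:
Without step 1: final = a=2, y=-4 (same)
Without step 2: final = a=2, y=-4 (same)
Without step 3: final = a=13, y=-4 (different)
Without step 4: final = a=-4, y=2 (different)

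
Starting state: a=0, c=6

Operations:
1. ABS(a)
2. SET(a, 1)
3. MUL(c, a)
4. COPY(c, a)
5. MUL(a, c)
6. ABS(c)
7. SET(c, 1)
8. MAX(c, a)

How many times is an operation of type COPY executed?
1

Counting COPY operations:
Step 4: COPY(c, a) ← COPY
Total: 1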